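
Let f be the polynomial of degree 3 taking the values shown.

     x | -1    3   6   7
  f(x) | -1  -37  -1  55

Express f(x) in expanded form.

f(x) = x^3 - 5x^2 - 6x - 1

Write f(x) = ax^3 + bx^2 + cx + d. Substituting each data point gives a linear system:
  -a + b - c + d = -1
  27a + 9b + 3c + d = -37
  216a + 36b + 6c + d = -1
  343a + 49b + 7c + d = 55
Solving the system yields a = 1, b = -5, c = -6, d = -1.
So f(x) = x^3 - 5x^2 - 6x - 1.
Check: f(7) = 55. ✓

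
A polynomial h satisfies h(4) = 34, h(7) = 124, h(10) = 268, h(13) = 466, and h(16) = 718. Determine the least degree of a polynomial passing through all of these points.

Forward differences of the values at x = 4, 7, 10, 13, 16:
  h  : 34  124  268  466  718
  Δ  : 90  144  198  252
  Δ^2: 54  54  54
  Δ^3: 0  0
  Δ^4: 0
The second differences are constant (54) and nonzero, while all higher differences vanish, so the minimal degree is 2.

2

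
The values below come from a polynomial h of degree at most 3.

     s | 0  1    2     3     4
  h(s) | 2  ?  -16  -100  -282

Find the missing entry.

6

The 4 known points determine the degree-3 polynomial uniquely.
Write h(s) = as^3 + bs^2 + cs + d. Substituting each data point gives a linear system:
  d = 2
  8a + 4b + 2c + d = -16
  27a + 9b + 3c + d = -100
  64a + 16b + 4c + d = -282
Solving the system yields a = -6, b = 5, c = 5, d = 2.
So h(s) = -6s^3 + 5s^2 + 5s + 2.
Then h(1) = 6.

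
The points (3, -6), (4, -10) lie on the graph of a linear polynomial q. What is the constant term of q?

6

Write q(s) = as + b. Substituting each data point gives a linear system:
  3a + b = -6
  4a + b = -10
Solving the system yields a = -4, b = 6.
So q(s) = -4s + 6.
The constant term is 6.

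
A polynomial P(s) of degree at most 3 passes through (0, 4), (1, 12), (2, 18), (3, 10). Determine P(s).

P(s) = -2s^3 + 5s^2 + 5s + 4

Using the Lagrange interpolation formula with nodes 0, 1, 2, 3:
  L_0(s) = (s - 1)(s - 2)(s - 3) / -6
  L_1(s) = s(s - 2)(s - 3) / 2
  L_2(s) = s(s - 1)(s - 3) / -2
  L_3(s) = s(s - 1)(s - 2) / 6
Then P(s) = 4·L_0(s) + 12·L_1(s) + 18·L_2(s) + 10·L_3(s).
Expanding and collecting terms gives P(s) = -2s^3 + 5s^2 + 5s + 4.
Check: P(0) = 4. ✓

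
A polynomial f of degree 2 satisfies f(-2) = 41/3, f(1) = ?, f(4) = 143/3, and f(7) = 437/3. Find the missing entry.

On equispaced nodes a degree-2 polynomial has vanishing third forward difference, so
  - f(-2) + 3·f(1) - 3·f(4) + f(7) = 0.
Substituting the known values and solving for f(1):
  3·f(1) = 11
  f(1) = 11/3.

11/3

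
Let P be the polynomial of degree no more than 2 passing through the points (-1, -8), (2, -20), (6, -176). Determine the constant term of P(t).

Write P(t) = at^2 + bt + c. Substituting each data point gives a linear system:
  a - b + c = -8
  4a + 2b + c = -20
  36a + 6b + c = -176
Solving the system yields a = -5, b = 1, c = -2.
So P(t) = -5t^2 + t - 2.
The constant term is -2.

-2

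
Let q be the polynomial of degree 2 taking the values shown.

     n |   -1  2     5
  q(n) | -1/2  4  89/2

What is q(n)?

q(n) = 2n^2 - (1/2)n - 3

Write q(n) = an^2 + bn + c. Substituting each data point gives a linear system:
  a - b + c = -1/2
  4a + 2b + c = 4
  25a + 5b + c = 89/2
Solving the system yields a = 2, b = -1/2, c = -3.
So q(n) = 2n^2 - (1/2)n - 3.
Check: q(2) = 4. ✓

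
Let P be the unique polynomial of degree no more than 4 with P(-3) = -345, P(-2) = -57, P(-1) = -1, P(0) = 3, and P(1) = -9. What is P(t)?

Using the Lagrange interpolation formula with nodes -3, -2, -1, 0, 1:
  L_0(t) = (t + 2)(t + 1)t(t - 1) / 24
  L_1(t) = (t + 3)(t + 1)t(t - 1) / -6
  L_2(t) = (t + 3)(t + 2)t(t - 1) / 4
  L_3(t) = (t + 3)(t + 2)(t + 1)(t - 1) / -6
  L_4(t) = (t + 3)(t + 2)(t + 1)t / 24
Then P(t) = -345·L_0(t) - 57·L_1(t) - 1·L_2(t) + 3·L_3(t) - 9·L_4(t).
Expanding and collecting terms gives P(t) = -6t^4 - 6t^3 - 2t^2 + 2t + 3.
Check: P(-2) = -57. ✓

P(t) = -6t^4 - 6t^3 - 2t^2 + 2t + 3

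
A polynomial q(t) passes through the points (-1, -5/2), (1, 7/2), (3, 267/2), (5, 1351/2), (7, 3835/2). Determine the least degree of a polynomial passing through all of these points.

3

Forward differences of the values at t = -1, 1, 3, 5, 7:
  q  : -5/2  7/2  267/2  1351/2  3835/2
  Δ  : 6  130  542  1242
  Δ^2: 124  412  700
  Δ^3: 288  288
  Δ^4: 0
The third differences are constant (288) and nonzero, while all higher differences vanish, so the minimal degree is 3.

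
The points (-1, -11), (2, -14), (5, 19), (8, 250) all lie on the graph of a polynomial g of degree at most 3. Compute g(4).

-6

Write g(s) = as^3 + bs^2 + cs + d. Substituting each data point gives a linear system:
  -a + b - c + d = -11
  8a + 4b + 2c + d = -14
  125a + 25b + 5c + d = 19
  512a + 64b + 8c + d = 250
Solving the system yields a = 1, b = -4, c = 0, d = -6.
So g(s) = s³ - 4s² - 6.
Then g(4) = -6.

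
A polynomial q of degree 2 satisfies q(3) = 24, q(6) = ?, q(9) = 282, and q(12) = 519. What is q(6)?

On equispaced nodes a degree-2 polynomial has vanishing third forward difference, so
  - q(3) + 3·q(6) - 3·q(9) + q(12) = 0.
Substituting the known values and solving for q(6):
  3·q(6) = 351
  q(6) = 117.

117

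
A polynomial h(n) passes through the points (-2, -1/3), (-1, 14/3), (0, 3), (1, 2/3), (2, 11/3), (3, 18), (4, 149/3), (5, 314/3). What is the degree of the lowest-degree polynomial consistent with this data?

3

Forward differences of the values at n = -2, -1, 0, 1, 2, 3, 4, 5:
  h  : -1/3  14/3  3  2/3  11/3  18  149/3  314/3
  Δ  : 5  -5/3  -7/3  3  43/3  95/3  55
  Δ^2: -20/3  -2/3  16/3  34/3  52/3  70/3
  Δ^3: 6  6  6  6  6
  Δ^4: 0  0  0  0
  Δ^5: 0  0  0
  Δ^6: 0  0
  Δ^7: 0
The third differences are constant (6) and nonzero, while all higher differences vanish, so the minimal degree is 3.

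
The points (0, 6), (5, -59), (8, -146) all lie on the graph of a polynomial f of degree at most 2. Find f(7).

Write f(u) = au^2 + bu + c. Substituting each data point gives a linear system:
  c = 6
  25a + 5b + c = -59
  64a + 8b + c = -146
Solving the system yields a = -2, b = -3, c = 6.
So f(u) = -2u² - 3u + 6.
Then f(7) = -113.

-113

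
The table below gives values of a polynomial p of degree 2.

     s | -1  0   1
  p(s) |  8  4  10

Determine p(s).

p(s) = 5s^2 + s + 4

Using the Lagrange interpolation formula with nodes -1, 0, 1:
  L_0(s) = s(s - 1) / 2
  L_1(s) = (s + 1)(s - 1) / -1
  L_2(s) = (s + 1)s / 2
Then p(s) = 8·L_0(s) + 4·L_1(s) + 10·L_2(s).
Expanding and collecting terms gives p(s) = 5s^2 + s + 4.
Check: p(1) = 10. ✓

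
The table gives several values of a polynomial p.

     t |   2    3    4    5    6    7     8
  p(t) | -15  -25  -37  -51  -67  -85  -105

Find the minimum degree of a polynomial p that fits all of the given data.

Forward differences of the values at t = 2, 3, 4, 5, 6, 7, 8:
  p  : -15  -25  -37  -51  -67  -85  -105
  Δ  : -10  -12  -14  -16  -18  -20
  Δ^2: -2  -2  -2  -2  -2
  Δ^3: 0  0  0  0
  Δ^4: 0  0  0
  Δ^5: 0  0
  Δ^6: 0
The second differences are constant (-2) and nonzero, while all higher differences vanish, so the minimal degree is 2.

2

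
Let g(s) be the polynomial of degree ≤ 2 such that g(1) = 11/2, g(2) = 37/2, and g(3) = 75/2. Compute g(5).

187/2

Forward differences of the values at s = 1, 2, 3:
  g  : 11/2  37/2  75/2
  Δ  : 13  19
  Δ^2: 6
The second differences are constant, confirming degree 2.
Interpolating (Newton forward form) and evaluating at s = 5 gives g(5) = 187/2.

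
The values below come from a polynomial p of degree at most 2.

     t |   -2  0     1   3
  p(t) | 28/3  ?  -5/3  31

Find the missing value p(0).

-6

The 3 known points determine the degree-2 polynomial uniquely.
Write p(t) = at^2 + bt + c. Substituting each data point gives a linear system:
  4a - 2b + c = 28/3
  a + b + c = -5/3
  9a + 3b + c = 31
Solving the system yields a = 4, b = 1/3, c = -6.
So p(t) = 4t^2 + (1/3)t - 6.
Then p(0) = -6.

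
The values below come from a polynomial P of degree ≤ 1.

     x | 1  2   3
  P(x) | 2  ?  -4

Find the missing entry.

On equispaced nodes a degree-1 polynomial has vanishing second forward difference, so
  P(1) - 2·P(2) + P(3) = 0.
Substituting the known values and solving for P(2):
  -2·P(2) = 2
  P(2) = -1.

-1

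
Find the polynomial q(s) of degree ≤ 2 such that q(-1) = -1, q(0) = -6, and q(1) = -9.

Using the Lagrange interpolation formula with nodes -1, 0, 1:
  L_0(s) = s(s - 1) / 2
  L_1(s) = (s + 1)(s - 1) / -1
  L_2(s) = (s + 1)s / 2
Then q(s) = -1·L_0(s) - 6·L_1(s) - 9·L_2(s).
Expanding and collecting terms gives q(s) = s² - 4s - 6.
Check: q(1) = -9. ✓

q(s) = s^2 - 4s - 6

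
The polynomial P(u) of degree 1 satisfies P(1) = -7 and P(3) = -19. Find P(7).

-43

Write P(u) = au + b. Substituting each data point gives a linear system:
  a + b = -7
  3a + b = -19
Solving the system yields a = -6, b = -1.
So P(u) = -6u - 1.
Then P(7) = -43.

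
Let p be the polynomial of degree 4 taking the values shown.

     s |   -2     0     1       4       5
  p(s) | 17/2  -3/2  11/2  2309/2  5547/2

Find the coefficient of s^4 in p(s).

Write p(s) = as^4 + bs^3 + cs^2 + ds + e. Substituting each data point gives a linear system:
  16a - 8b + 4c - 2d + e = 17/2
  e = -3/2
  a + b + c + d + e = 11/2
  256a + 64b + 16c + 4d + e = 2309/2
  625a + 125b + 25c + 5d + e = 5547/2
Solving the system yields a = 4, b = 3, c = -5, d = 5, e = -3/2.
So p(s) = 4s^4 + 3s^3 - 5s^2 + 5s - 3/2.
The leading coefficient is 4.

4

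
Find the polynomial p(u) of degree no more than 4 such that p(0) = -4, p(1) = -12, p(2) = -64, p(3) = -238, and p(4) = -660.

p(u) = -2u^4 - u^3 - 5u^2 - 4

Using the Lagrange interpolation formula with nodes 0, 1, 2, 3, 4:
  L_0(u) = (u - 1)(u - 2)(u - 3)(u - 4) / 24
  L_1(u) = u(u - 2)(u - 3)(u - 4) / -6
  L_2(u) = u(u - 1)(u - 3)(u - 4) / 4
  L_3(u) = u(u - 1)(u - 2)(u - 4) / -6
  L_4(u) = u(u - 1)(u - 2)(u - 3) / 24
Then p(u) = -4·L_0(u) - 12·L_1(u) - 64·L_2(u) - 238·L_3(u) - 660·L_4(u).
Expanding and collecting terms gives p(u) = -2u⁴ - u³ - 5u² - 4.
Check: p(1) = -12. ✓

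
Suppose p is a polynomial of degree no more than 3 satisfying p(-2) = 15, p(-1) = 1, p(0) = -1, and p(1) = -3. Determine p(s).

p(s) = -2s^3 - 1

Using the Lagrange interpolation formula with nodes -2, -1, 0, 1:
  L_0(s) = (s + 1)s(s - 1) / -6
  L_1(s) = (s + 2)s(s - 1) / 2
  L_2(s) = (s + 2)(s + 1)(s - 1) / -2
  L_3(s) = (s + 2)(s + 1)s / 6
Then p(s) = 15·L_0(s) + 1·L_1(s) - 1·L_2(s) - 3·L_3(s).
Expanding and collecting terms gives p(s) = -2s^3 - 1.
Check: p(-1) = 1. ✓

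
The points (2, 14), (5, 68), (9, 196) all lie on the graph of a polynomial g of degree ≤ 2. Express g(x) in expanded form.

Write g(x) = ax^2 + bx + c. Substituting each data point gives a linear system:
  4a + 2b + c = 14
  25a + 5b + c = 68
  81a + 9b + c = 196
Solving the system yields a = 2, b = 4, c = -2.
So g(x) = 2x^2 + 4x - 2.
Check: g(9) = 196. ✓

g(x) = 2x^2 + 4x - 2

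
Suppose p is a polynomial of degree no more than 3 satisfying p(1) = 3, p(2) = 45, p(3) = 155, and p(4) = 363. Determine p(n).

p(n) = 5n^3 + 4n^2 - 5n - 1

Write p(n) = an^3 + bn^2 + cn + d. Substituting each data point gives a linear system:
  a + b + c + d = 3
  8a + 4b + 2c + d = 45
  27a + 9b + 3c + d = 155
  64a + 16b + 4c + d = 363
Solving the system yields a = 5, b = 4, c = -5, d = -1.
So p(n) = 5n³ + 4n² - 5n - 1.
Check: p(1) = 3. ✓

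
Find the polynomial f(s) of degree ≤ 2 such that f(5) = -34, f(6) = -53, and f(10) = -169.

Using the Lagrange interpolation formula with nodes 5, 6, 10:
  L_0(s) = (s - 6)(s - 10) / 5
  L_1(s) = (s - 5)(s - 10) / -4
  L_2(s) = (s - 5)(s - 6) / 20
Then f(s) = -34·L_0(s) - 53·L_1(s) - 169·L_2(s).
Expanding and collecting terms gives f(s) = -2s^2 + 3s + 1.
Check: f(10) = -169. ✓

f(s) = -2s^2 + 3s + 1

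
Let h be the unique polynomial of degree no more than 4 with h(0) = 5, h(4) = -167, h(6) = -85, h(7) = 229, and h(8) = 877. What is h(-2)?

67

Write h(n) = an^4 + bn^3 + cn^2 + dn + e. Substituting each data point gives a linear system:
  e = 5
  256a + 64b + 16c + 4d + e = -167
  1296a + 216b + 36c + 6d + e = -85
  2401a + 343b + 49c + 7d + e = 229
  4096a + 512b + 64c + 8d + e = 877
Solving the system yields a = 1, b = -6, c = -2, d = -3, e = 5.
So h(n) = n^4 - 6n^3 - 2n^2 - 3n + 5.
Then h(-2) = 67.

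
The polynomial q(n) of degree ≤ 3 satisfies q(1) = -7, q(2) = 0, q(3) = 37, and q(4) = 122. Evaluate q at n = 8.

1302

Forward differences of the values at n = 1, 2, 3, 4:
  q  : -7  0  37  122
  Δ  : 7  37  85
  Δ^2: 30  48
  Δ^3: 18
The third differences are constant, confirming degree 3.
Interpolating (Newton forward form) and evaluating at n = 8 gives q(8) = 1302.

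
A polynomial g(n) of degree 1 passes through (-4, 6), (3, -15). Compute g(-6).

12

Write g(n) = an + b. Substituting each data point gives a linear system:
  -4a + b = 6
  3a + b = -15
Solving the system yields a = -3, b = -6.
So g(n) = -3n - 6.
Then g(-6) = 12.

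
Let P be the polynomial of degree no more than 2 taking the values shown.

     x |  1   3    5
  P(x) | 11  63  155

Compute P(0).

0

Forward differences of the values at x = 1, 3, 5:
  P  : 11  63  155
  Δ  : 52  92
  Δ^2: 40
The second differences are constant, confirming degree 2.
Interpolating (Newton forward form) and evaluating at x = 0 gives P(0) = 0.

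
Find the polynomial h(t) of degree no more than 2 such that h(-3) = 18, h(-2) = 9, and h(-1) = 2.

h(t) = t^2 - 4t - 3

Write h(t) = at^2 + bt + c. Substituting each data point gives a linear system:
  9a - 3b + c = 18
  4a - 2b + c = 9
  a - b + c = 2
Solving the system yields a = 1, b = -4, c = -3.
So h(t) = t^2 - 4t - 3.
Check: h(-3) = 18. ✓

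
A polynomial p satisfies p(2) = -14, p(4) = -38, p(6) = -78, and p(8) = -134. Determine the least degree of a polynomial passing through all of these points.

Forward differences of the values at s = 2, 4, 6, 8:
  p  : -14  -38  -78  -134
  Δ  : -24  -40  -56
  Δ^2: -16  -16
  Δ^3: 0
The second differences are constant (-16) and nonzero, while all higher differences vanish, so the minimal degree is 2.

2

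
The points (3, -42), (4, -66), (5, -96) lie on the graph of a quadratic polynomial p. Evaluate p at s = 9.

Forward differences of the values at s = 3, 4, 5:
  p  : -42  -66  -96
  Δ  : -24  -30
  Δ^2: -6
The second differences are constant, confirming degree 2.
Interpolating (Newton forward form) and evaluating at s = 9 gives p(9) = -276.

-276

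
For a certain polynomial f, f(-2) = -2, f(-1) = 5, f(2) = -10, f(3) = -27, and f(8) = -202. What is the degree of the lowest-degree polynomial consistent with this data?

Divided differences on the nodes -2, -1, 2, 3, 8:
  order 0: -2  5  -10  -27  -202
  order 1: 7  -5  -17  -35
  order 2: -3  -3  -3
  order 3: 0  0
  order 4: 0
The order-2 divided differences are all -3 (nonzero) and every higher order vanishes, so the data lies on a polynomial of degree exactly 2.

2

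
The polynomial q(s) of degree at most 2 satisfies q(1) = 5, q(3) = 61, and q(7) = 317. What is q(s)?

q(s) = 6s^2 + 4s - 5

Write q(s) = as^2 + bs + c. Substituting each data point gives a linear system:
  a + b + c = 5
  9a + 3b + c = 61
  49a + 7b + c = 317
Solving the system yields a = 6, b = 4, c = -5.
So q(s) = 6s^2 + 4s - 5.
Check: q(3) = 61. ✓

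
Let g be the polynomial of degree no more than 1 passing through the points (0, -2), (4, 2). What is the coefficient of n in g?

1

Write g(n) = an + b. Substituting each data point gives a linear system:
  b = -2
  4a + b = 2
Solving the system yields a = 1, b = -2.
So g(n) = n - 2.
The leading coefficient is 1.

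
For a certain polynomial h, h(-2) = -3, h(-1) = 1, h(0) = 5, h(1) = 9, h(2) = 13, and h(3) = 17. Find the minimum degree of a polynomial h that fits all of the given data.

1

Forward differences of the values at s = -2, -1, 0, 1, 2, 3:
  h  : -3  1  5  9  13  17
  Δ  : 4  4  4  4  4
  Δ^2: 0  0  0  0
  Δ^3: 0  0  0
  Δ^4: 0  0
  Δ^5: 0
The first differences are constant (4) and nonzero, while all higher differences vanish, so the minimal degree is 1.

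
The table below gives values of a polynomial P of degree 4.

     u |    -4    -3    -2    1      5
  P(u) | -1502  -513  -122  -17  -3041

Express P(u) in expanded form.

P(u) = -5u^4 + 2u^3 - 6u^2 - 2u - 6

Write P(u) = au^4 + bu^3 + cu^2 + du + e. Substituting each data point gives a linear system:
  256a - 64b + 16c - 4d + e = -1502
  81a - 27b + 9c - 3d + e = -513
  16a - 8b + 4c - 2d + e = -122
  a + b + c + d + e = -17
  625a + 125b + 25c + 5d + e = -3041
Solving the system yields a = -5, b = 2, c = -6, d = -2, e = -6.
So P(u) = -5u^4 + 2u^3 - 6u^2 - 2u - 6.
Check: P(1) = -17. ✓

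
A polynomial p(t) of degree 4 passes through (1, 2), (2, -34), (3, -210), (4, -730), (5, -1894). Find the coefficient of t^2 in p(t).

-6

Write p(t) = at^4 + bt^3 + ct^2 + dt + e. Substituting each data point gives a linear system:
  a + b + c + d + e = 2
  16a + 8b + 4c + 2d + e = -34
  81a + 27b + 9c + 3d + e = -210
  256a + 64b + 16c + 4d + e = -730
  625a + 125b + 25c + 5d + e = -1894
Solving the system yields a = -4, b = 6, c = -6, d = 0, e = 6.
So p(t) = -4t^4 + 6t^3 - 6t^2 + 6.
The coefficient of t^2 is -6.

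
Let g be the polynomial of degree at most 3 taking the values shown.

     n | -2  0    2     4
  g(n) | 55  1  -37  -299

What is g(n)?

Write g(n) = an^3 + bn^2 + cn + d. Substituting each data point gives a linear system:
  -8a + 4b - 2c + d = 55
  d = 1
  8a + 4b + 2c + d = -37
  64a + 16b + 4c + d = -299
Solving the system yields a = -5, b = 2, c = -3, d = 1.
So g(n) = -5n³ + 2n² - 3n + 1.
Check: g(2) = -37. ✓

g(n) = -5n^3 + 2n^2 - 3n + 1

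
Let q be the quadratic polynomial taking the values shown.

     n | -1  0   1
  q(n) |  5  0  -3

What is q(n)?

q(n) = n^2 - 4n

Using the Lagrange interpolation formula with nodes -1, 0, 1:
  L_0(n) = n(n - 1) / 2
  L_1(n) = (n + 1)(n - 1) / -1
  L_2(n) = (n + 1)n / 2
Then q(n) = 5·L_0(n) + 0·L_1(n) - 3·L_2(n).
Expanding and collecting terms gives q(n) = n^2 - 4n.
Check: q(1) = -3. ✓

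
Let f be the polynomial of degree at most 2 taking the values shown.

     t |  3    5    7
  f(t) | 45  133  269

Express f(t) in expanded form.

Write f(t) = at^2 + bt + c. Substituting each data point gives a linear system:
  9a + 3b + c = 45
  25a + 5b + c = 133
  49a + 7b + c = 269
Solving the system yields a = 6, b = -4, c = 3.
So f(t) = 6t^2 - 4t + 3.
Check: f(7) = 269. ✓

f(t) = 6t^2 - 4t + 3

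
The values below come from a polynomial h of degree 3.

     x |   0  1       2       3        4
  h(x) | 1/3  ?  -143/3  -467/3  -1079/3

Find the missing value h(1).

On equispaced nodes a degree-3 polynomial has vanishing fourth forward difference, so
  h(0) - 4·h(1) + 6·h(2) - 4·h(3) + h(4) = 0.
Substituting the known values and solving for h(1):
  -4·h(1) = 68/3
  h(1) = -17/3.

-17/3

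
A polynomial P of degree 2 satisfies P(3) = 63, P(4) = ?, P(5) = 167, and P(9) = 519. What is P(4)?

109

The 3 known points determine the degree-2 polynomial uniquely.
Write P(x) = ax^2 + bx + c. Substituting each data point gives a linear system:
  9a + 3b + c = 63
  25a + 5b + c = 167
  81a + 9b + c = 519
Solving the system yields a = 6, b = 4, c = -3.
So P(x) = 6x^2 + 4x - 3.
Then P(4) = 109.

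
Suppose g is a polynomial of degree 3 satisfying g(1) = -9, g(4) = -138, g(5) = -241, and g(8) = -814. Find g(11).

-1909

Using the Lagrange interpolation formula with nodes 1, 4, 5, 8:
  L_0(s) = (s - 4)(s - 5)(s - 8) / -84
  L_1(s) = (s - 1)(s - 5)(s - 8) / 12
  L_2(s) = (s - 1)(s - 4)(s - 8) / -12
  L_3(s) = (s - 1)(s - 4)(s - 5) / 84
Then g(s) = -9·L_0(s) - 138·L_1(s) - 241·L_2(s) - 814·L_3(s).
Expanding and collecting terms gives g(s) = -s^3 - 5s^2 + 3s - 6.
Evaluating at s = 11: g(11) = -1909.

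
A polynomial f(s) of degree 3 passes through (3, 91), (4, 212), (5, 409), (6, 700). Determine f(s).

Using the Lagrange interpolation formula with nodes 3, 4, 5, 6:
  L_0(s) = (s - 4)(s - 5)(s - 6) / -6
  L_1(s) = (s - 3)(s - 5)(s - 6) / 2
  L_2(s) = (s - 3)(s - 4)(s - 6) / -2
  L_3(s) = (s - 3)(s - 4)(s - 5) / 6
Then f(s) = 91·L_0(s) + 212·L_1(s) + 409·L_2(s) + 700·L_3(s).
Expanding and collecting terms gives f(s) = 3s^3 + 2s^2 - 4s + 4.
Check: f(5) = 409. ✓

f(s) = 3s^3 + 2s^2 - 4s + 4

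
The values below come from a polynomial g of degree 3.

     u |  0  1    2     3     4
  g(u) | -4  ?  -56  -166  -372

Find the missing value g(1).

The 4 known points determine the degree-3 polynomial uniquely.
Write g(u) = au^3 + bu^2 + cu + d. Substituting each data point gives a linear system:
  d = -4
  8a + 4b + 2c + d = -56
  27a + 9b + 3c + d = -166
  64a + 16b + 4c + d = -372
Solving the system yields a = -5, b = -3, c = 0, d = -4.
So g(u) = -5u^3 - 3u^2 - 4.
Then g(1) = -12.

-12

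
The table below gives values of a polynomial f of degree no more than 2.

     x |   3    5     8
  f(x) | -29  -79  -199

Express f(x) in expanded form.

f(x) = -3x^2 - x + 1

Using the Lagrange interpolation formula with nodes 3, 5, 8:
  L_0(x) = (x - 5)(x - 8) / 10
  L_1(x) = (x - 3)(x - 8) / -6
  L_2(x) = (x - 3)(x - 5) / 15
Then f(x) = -29·L_0(x) - 79·L_1(x) - 199·L_2(x).
Expanding and collecting terms gives f(x) = -3x^2 - x + 1.
Check: f(3) = -29. ✓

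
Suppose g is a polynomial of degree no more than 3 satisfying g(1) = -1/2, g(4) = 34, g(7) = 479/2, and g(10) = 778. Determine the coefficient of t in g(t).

Write g(t) = at^3 + bt^2 + ct + d. Substituting each data point gives a linear system:
  a + b + c + d = -1/2
  64a + 16b + 4c + d = 34
  343a + 49b + 7c + d = 479/2
  1000a + 100b + 10c + d = 778
Solving the system yields a = 1, b = -5/2, c = 3, d = -2.
So g(t) = t^3 - (5/2)t^2 + 3t - 2.
The coefficient of t is 3.

3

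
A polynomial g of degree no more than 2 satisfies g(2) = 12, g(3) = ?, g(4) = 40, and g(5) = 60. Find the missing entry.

On equispaced nodes a degree-2 polynomial has vanishing third forward difference, so
  - g(2) + 3·g(3) - 3·g(4) + g(5) = 0.
Substituting the known values and solving for g(3):
  3·g(3) = 72
  g(3) = 24.

24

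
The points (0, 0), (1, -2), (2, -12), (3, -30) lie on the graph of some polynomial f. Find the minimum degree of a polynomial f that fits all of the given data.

2

Forward differences of the values at n = 0, 1, 2, 3:
  f  : 0  -2  -12  -30
  Δ  : -2  -10  -18
  Δ^2: -8  -8
  Δ^3: 0
The second differences are constant (-8) and nonzero, while all higher differences vanish, so the minimal degree is 2.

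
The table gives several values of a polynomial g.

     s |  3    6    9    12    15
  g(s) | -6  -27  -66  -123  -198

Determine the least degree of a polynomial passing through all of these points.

2

Forward differences of the values at s = 3, 6, 9, 12, 15:
  g  : -6  -27  -66  -123  -198
  Δ  : -21  -39  -57  -75
  Δ^2: -18  -18  -18
  Δ^3: 0  0
  Δ^4: 0
The second differences are constant (-18) and nonzero, while all higher differences vanish, so the minimal degree is 2.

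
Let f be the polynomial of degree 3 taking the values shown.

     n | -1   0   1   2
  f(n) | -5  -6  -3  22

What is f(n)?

Write f(n) = an^3 + bn^2 + cn + d. Substituting each data point gives a linear system:
  -a + b - c + d = -5
  d = -6
  a + b + c + d = -3
  8a + 4b + 2c + d = 22
Solving the system yields a = 3, b = 2, c = -2, d = -6.
So f(n) = 3n^3 + 2n^2 - 2n - 6.
Check: f(-1) = -5. ✓

f(n) = 3n^3 + 2n^2 - 2n - 6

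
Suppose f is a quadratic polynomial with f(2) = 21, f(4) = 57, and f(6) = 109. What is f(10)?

Using the Lagrange interpolation formula with nodes 2, 4, 6:
  L_0(u) = (u - 4)(u - 6) / 8
  L_1(u) = (u - 2)(u - 6) / -4
  L_2(u) = (u - 2)(u - 4) / 8
Then f(u) = 21·L_0(u) + 57·L_1(u) + 109·L_2(u).
Expanding and collecting terms gives f(u) = 2u^2 + 6u + 1.
Evaluating at u = 10: f(10) = 261.

261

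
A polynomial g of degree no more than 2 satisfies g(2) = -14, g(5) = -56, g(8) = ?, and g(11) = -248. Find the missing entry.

-134

The 3 known points determine the degree-2 polynomial uniquely.
Write g(x) = ax^2 + bx + c. Substituting each data point gives a linear system:
  4a + 2b + c = -14
  25a + 5b + c = -56
  121a + 11b + c = -248
Solving the system yields a = -2, b = 0, c = -6.
So g(x) = -2x² - 6.
Then g(8) = -134.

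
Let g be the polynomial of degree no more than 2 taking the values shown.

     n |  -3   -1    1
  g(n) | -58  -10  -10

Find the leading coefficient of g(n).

Write g(n) = an^2 + bn + c. Substituting each data point gives a linear system:
  9a - 3b + c = -58
  a - b + c = -10
  a + b + c = -10
Solving the system yields a = -6, b = 0, c = -4.
So g(n) = -6n^2 - 4.
The leading coefficient is -6.

-6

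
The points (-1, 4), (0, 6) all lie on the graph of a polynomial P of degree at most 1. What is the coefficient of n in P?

2

Write P(n) = an + b. Substituting each data point gives a linear system:
  -a + b = 4
  b = 6
Solving the system yields a = 2, b = 6.
So P(n) = 2n + 6.
The leading coefficient is 2.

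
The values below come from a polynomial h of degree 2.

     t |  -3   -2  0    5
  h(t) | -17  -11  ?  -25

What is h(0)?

-5

The 3 known points determine the degree-2 polynomial uniquely.
Write h(t) = at^2 + bt + c. Substituting each data point gives a linear system:
  9a - 3b + c = -17
  4a - 2b + c = -11
  25a + 5b + c = -25
Solving the system yields a = -1, b = 1, c = -5.
So h(t) = -t^2 + t - 5.
Then h(0) = -5.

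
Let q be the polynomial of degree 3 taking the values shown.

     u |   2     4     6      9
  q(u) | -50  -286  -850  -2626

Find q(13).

Using the Lagrange interpolation formula with nodes 2, 4, 6, 9:
  L_0(u) = (u - 4)(u - 6)(u - 9) / -56
  L_1(u) = (u - 2)(u - 6)(u - 9) / 20
  L_2(u) = (u - 2)(u - 4)(u - 9) / -24
  L_3(u) = (u - 2)(u - 4)(u - 6) / 105
Then q(u) = -50·L_0(u) - 286·L_1(u) - 850·L_2(u) - 2626·L_3(u).
Expanding and collecting terms gives q(u) = -3u^3 - 5u^2 - 4u + 2.
Evaluating at u = 13: q(13) = -7486.

-7486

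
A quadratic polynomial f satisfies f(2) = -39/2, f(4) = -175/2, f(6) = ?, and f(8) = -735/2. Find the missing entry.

The 3 known points determine the degree-2 polynomial uniquely.
Write f(t) = at^2 + bt + c. Substituting each data point gives a linear system:
  4a + 2b + c = -39/2
  16a + 4b + c = -175/2
  64a + 8b + c = -735/2
Solving the system yields a = -6, b = 2, c = 1/2.
So f(t) = -6t² + 2t + 1/2.
Then f(6) = -407/2.

-407/2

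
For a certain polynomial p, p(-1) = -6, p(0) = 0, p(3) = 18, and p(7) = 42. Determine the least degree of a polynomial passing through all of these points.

Divided differences on the nodes -1, 0, 3, 7:
  order 0: -6  0  18  42
  order 1: 6  6  6
  order 2: 0  0
  order 3: 0
The order-1 divided differences are all 6 (nonzero) and every higher order vanishes, so the data lies on a polynomial of degree exactly 1.

1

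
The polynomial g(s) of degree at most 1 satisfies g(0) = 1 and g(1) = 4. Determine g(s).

g(s) = 3s + 1

Write g(s) = as + b. Substituting each data point gives a linear system:
  b = 1
  a + b = 4
Solving the system yields a = 3, b = 1.
So g(s) = 3s + 1.
Check: g(1) = 4. ✓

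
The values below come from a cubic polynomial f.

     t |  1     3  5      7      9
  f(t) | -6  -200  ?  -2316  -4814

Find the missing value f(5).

The 4 known points determine the degree-3 polynomial uniquely.
Write f(t) = at^3 + bt^2 + ct + d. Substituting each data point gives a linear system:
  a + b + c + d = -6
  27a + 9b + 3c + d = -200
  343a + 49b + 7c + d = -2316
  729a + 81b + 9c + d = -4814
Solving the system yields a = -6, b = -6, c = 5, d = 1.
So f(t) = -6t^3 - 6t^2 + 5t + 1.
Then f(5) = -874.

-874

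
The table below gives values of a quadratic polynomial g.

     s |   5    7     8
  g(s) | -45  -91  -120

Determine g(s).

g(s) = -2s^2 + s

Write g(s) = as^2 + bs + c. Substituting each data point gives a linear system:
  25a + 5b + c = -45
  49a + 7b + c = -91
  64a + 8b + c = -120
Solving the system yields a = -2, b = 1, c = 0.
So g(s) = -2s^2 + s.
Check: g(8) = -120. ✓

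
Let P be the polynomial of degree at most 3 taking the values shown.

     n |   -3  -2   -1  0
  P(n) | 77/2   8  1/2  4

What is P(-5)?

Using the Lagrange interpolation formula with nodes -3, -2, -1, 0:
  L_0(n) = (n + 2)(n + 1)n / -6
  L_1(n) = (n + 3)(n + 1)n / 2
  L_2(n) = (n + 3)(n + 2)n / -2
  L_3(n) = (n + 3)(n + 2)(n + 1) / 6
Then P(n) = 77/2·L_0(n) + 8·L_1(n) + 1/2·L_2(n) + 4·L_3(n).
Expanding and collecting terms gives P(n) = -2n³ - (1/2)n² + 5n + 4.
Evaluating at n = -5: P(-5) = 433/2.

433/2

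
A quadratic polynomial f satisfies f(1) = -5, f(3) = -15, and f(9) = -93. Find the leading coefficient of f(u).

-1

Write f(u) = au^2 + bu + c. Substituting each data point gives a linear system:
  a + b + c = -5
  9a + 3b + c = -15
  81a + 9b + c = -93
Solving the system yields a = -1, b = -1, c = -3.
So f(u) = -u^2 - u - 3.
The leading coefficient is -1.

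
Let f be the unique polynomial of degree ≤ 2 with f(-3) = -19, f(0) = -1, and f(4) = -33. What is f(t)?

Using the Lagrange interpolation formula with nodes -3, 0, 4:
  L_0(t) = t(t - 4) / 21
  L_1(t) = (t + 3)(t - 4) / -12
  L_2(t) = (t + 3)t / 28
Then f(t) = -19·L_0(t) - 1·L_1(t) - 33·L_2(t).
Expanding and collecting terms gives f(t) = -2t^2 - 1.
Check: f(0) = -1. ✓

f(t) = -2t^2 - 1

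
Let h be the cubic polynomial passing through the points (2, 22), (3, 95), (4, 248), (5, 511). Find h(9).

3263

Forward differences of the values at x = 2, 3, 4, 5:
  h  : 22  95  248  511
  Δ  : 73  153  263
  Δ^2: 80  110
  Δ^3: 30
The third differences are constant, confirming degree 3.
Interpolating (Newton forward form) and evaluating at x = 9 gives h(9) = 3263.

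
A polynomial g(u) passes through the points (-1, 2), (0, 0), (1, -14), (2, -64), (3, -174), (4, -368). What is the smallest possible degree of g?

3

Forward differences of the values at u = -1, 0, 1, 2, 3, 4:
  g  : 2  0  -14  -64  -174  -368
  Δ  : -2  -14  -50  -110  -194
  Δ^2: -12  -36  -60  -84
  Δ^3: -24  -24  -24
  Δ^4: 0  0
  Δ^5: 0
The third differences are constant (-24) and nonzero, while all higher differences vanish, so the minimal degree is 3.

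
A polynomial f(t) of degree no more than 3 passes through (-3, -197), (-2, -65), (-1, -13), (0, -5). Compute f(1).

Forward differences of the values at t = -3, -2, -1, 0:
  f  : -197  -65  -13  -5
  Δ  : 132  52  8
  Δ^2: -80  -44
  Δ^3: 36
The third differences are constant, confirming degree 3.
Interpolating (Newton forward form) and evaluating at t = 1 gives f(1) = -5.

-5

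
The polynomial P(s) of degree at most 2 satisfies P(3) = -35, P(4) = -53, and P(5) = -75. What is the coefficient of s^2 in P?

-2

Write P(s) = as^2 + bs + c. Substituting each data point gives a linear system:
  9a + 3b + c = -35
  16a + 4b + c = -53
  25a + 5b + c = -75
Solving the system yields a = -2, b = -4, c = -5.
So P(s) = -2s^2 - 4s - 5.
The leading coefficient is -2.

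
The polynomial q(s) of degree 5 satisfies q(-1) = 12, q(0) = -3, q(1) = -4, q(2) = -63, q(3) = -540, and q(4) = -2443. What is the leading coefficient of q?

Write q(s) = as^5 + bs^4 + cs^3 + ds^2 + es + k. Substituting each data point gives a linear system:
  -a + b - c + d - e + k = 12
  k = -3
  a + b + c + d + e + k = -4
  32a + 16b + 8c + 4d + 2e + k = -63
  243a + 81b + 27c + 9d + 3e + k = -540
  1024a + 256b + 64c + 16d + 4e + k = -2443
Solving the system yields a = -3, b = 3, c = -3, d = 4, e = -2, k = -3.
So q(s) = -3s^5 + 3s^4 - 3s^3 + 4s^2 - 2s - 3.
The leading coefficient is -3.

-3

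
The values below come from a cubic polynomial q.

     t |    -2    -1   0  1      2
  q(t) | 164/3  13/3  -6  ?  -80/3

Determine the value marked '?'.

On equispaced nodes a degree-3 polynomial has vanishing fourth forward difference, so
  q(-2) - 4·q(-1) + 6·q(0) - 4·q(1) + q(2) = 0.
Substituting the known values and solving for q(1):
  -4·q(1) = 76/3
  q(1) = -19/3.

-19/3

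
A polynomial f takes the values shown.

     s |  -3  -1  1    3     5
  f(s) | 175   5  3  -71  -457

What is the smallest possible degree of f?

Forward differences of the values at s = -3, -1, 1, 3, 5:
  f  : 175  5  3  -71  -457
  Δ  : -170  -2  -74  -386
  Δ^2: 168  -72  -312
  Δ^3: -240  -240
  Δ^4: 0
The third differences are constant (-240) and nonzero, while all higher differences vanish, so the minimal degree is 3.

3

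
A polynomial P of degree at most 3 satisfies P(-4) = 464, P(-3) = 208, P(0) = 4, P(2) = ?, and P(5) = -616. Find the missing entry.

The 4 known points determine the degree-3 polynomial uniquely.
Write P(u) = au^3 + bu^2 + cu + d. Substituting each data point gives a linear system:
  -64a + 16b - 4c + d = 464
  -27a + 9b - 3c + d = 208
  d = 4
  125a + 25b + 5c + d = -616
Solving the system yields a = -6, b = 5, c = 1, d = 4.
So P(u) = -6u³ + 5u² + u + 4.
Then P(2) = -22.

-22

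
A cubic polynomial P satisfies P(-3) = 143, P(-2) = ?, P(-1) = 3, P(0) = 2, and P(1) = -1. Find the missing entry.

The 4 known points determine the degree-3 polynomial uniquely.
Write P(t) = at^3 + bt^2 + ct + d. Substituting each data point gives a linear system:
  -27a + 9b - 3c + d = 143
  -a + b - c + d = 3
  d = 2
  a + b + c + d = -1
Solving the system yields a = -6, b = -1, c = 4, d = 2.
So P(t) = -6t^3 - t^2 + 4t + 2.
Then P(-2) = 38.

38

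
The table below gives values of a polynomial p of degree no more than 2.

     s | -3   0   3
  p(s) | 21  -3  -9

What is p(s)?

Using the Lagrange interpolation formula with nodes -3, 0, 3:
  L_0(s) = s(s - 3) / 18
  L_1(s) = (s + 3)(s - 3) / -9
  L_2(s) = (s + 3)s / 18
Then p(s) = 21·L_0(s) - 3·L_1(s) - 9·L_2(s).
Expanding and collecting terms gives p(s) = s² - 5s - 3.
Check: p(3) = -9. ✓

p(s) = s^2 - 5s - 3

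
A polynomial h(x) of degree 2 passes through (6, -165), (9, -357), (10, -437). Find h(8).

-285

Write h(x) = ax^2 + bx + c. Substituting each data point gives a linear system:
  36a + 6b + c = -165
  81a + 9b + c = -357
  100a + 10b + c = -437
Solving the system yields a = -4, b = -4, c = 3.
So h(x) = -4x² - 4x + 3.
Then h(8) = -285.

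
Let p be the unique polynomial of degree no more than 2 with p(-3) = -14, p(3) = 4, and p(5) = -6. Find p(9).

Write p(x) = ax^2 + bx + c. Substituting each data point gives a linear system:
  9a - 3b + c = -14
  9a + 3b + c = 4
  25a + 5b + c = -6
Solving the system yields a = -1, b = 3, c = 4.
So p(x) = -x² + 3x + 4.
Then p(9) = -50.

-50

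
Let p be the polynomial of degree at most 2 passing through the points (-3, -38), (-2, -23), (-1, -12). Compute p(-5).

Forward differences of the values at u = -3, -2, -1:
  p  : -38  -23  -12
  Δ  : 15  11
  Δ^2: -4
The second differences are constant, confirming degree 2.
Interpolating (Newton forward form) and evaluating at u = -5 gives p(-5) = -80.

-80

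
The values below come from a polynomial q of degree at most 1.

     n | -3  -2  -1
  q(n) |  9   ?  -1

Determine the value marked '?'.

On equispaced nodes a degree-1 polynomial has vanishing second forward difference, so
  q(-3) - 2·q(-2) + q(-1) = 0.
Substituting the known values and solving for q(-2):
  -2·q(-2) = -8
  q(-2) = 4.

4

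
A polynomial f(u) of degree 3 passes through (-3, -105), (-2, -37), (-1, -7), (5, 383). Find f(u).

f(u) = 3u^3 - u^2 + 6u + 3

Using the Lagrange interpolation formula with nodes -3, -2, -1, 5:
  L_0(u) = (u + 2)(u + 1)(u - 5) / -16
  L_1(u) = (u + 3)(u + 1)(u - 5) / 7
  L_2(u) = (u + 3)(u + 2)(u - 5) / -12
  L_3(u) = (u + 3)(u + 2)(u + 1) / 336
Then f(u) = -105·L_0(u) - 37·L_1(u) - 7·L_2(u) + 383·L_3(u).
Expanding and collecting terms gives f(u) = 3u^3 - u^2 + 6u + 3.
Check: f(5) = 383. ✓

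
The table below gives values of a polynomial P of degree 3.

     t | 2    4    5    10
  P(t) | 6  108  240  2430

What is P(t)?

Write P(t) = at^3 + bt^2 + ct + d. Substituting each data point gives a linear system:
  8a + 4b + 2c + d = 6
  64a + 16b + 4c + d = 108
  125a + 25b + 5c + d = 240
  1000a + 100b + 10c + d = 2430
Solving the system yields a = 3, b = -6, c = 3, d = 0.
So P(t) = 3t^3 - 6t^2 + 3t.
Check: P(2) = 6. ✓

P(t) = 3t^3 - 6t^2 + 3t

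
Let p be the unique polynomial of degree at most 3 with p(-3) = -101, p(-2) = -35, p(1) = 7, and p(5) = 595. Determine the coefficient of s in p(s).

5

Write p(s) = as^3 + bs^2 + cs + d. Substituting each data point gives a linear system:
  -27a + 9b - 3c + d = -101
  -8a + 4b - 2c + d = -35
  a + b + c + d = 7
  125a + 25b + 5c + d = 595
Solving the system yields a = 4, b = 3, c = 5, d = -5.
So p(s) = 4s³ + 3s² + 5s - 5.
The coefficient of s is 5.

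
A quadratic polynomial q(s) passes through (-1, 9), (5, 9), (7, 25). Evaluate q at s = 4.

4

Write q(s) = as^2 + bs + c. Substituting each data point gives a linear system:
  a - b + c = 9
  25a + 5b + c = 9
  49a + 7b + c = 25
Solving the system yields a = 1, b = -4, c = 4.
So q(s) = s^2 - 4s + 4.
Then q(4) = 4.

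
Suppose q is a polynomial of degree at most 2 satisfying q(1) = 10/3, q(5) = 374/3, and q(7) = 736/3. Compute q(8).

Write q(u) = au^2 + bu + c. Substituting each data point gives a linear system:
  a + b + c = 10/3
  25a + 5b + c = 374/3
  49a + 7b + c = 736/3
Solving the system yields a = 5, b = 1/3, c = -2.
So q(u) = 5u^2 + (1/3)u - 2.
Then q(8) = 962/3.

962/3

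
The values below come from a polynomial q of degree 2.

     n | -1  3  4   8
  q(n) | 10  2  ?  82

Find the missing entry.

The 3 known points determine the degree-2 polynomial uniquely.
Write q(n) = an^2 + bn + c. Substituting each data point gives a linear system:
  a - b + c = 10
  9a + 3b + c = 2
  64a + 8b + c = 82
Solving the system yields a = 2, b = -6, c = 2.
So q(n) = 2n^2 - 6n + 2.
Then q(4) = 10.

10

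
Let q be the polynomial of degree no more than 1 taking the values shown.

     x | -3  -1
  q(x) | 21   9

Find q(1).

Write q(x) = ax + b. Substituting each data point gives a linear system:
  -3a + b = 21
  -a + b = 9
Solving the system yields a = -6, b = 3.
So q(x) = -6x + 3.
Then q(1) = -3.

-3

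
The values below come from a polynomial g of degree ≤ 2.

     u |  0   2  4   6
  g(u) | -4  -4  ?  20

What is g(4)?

On equispaced nodes a degree-2 polynomial has vanishing third forward difference, so
  - g(0) + 3·g(2) - 3·g(4) + g(6) = 0.
Substituting the known values and solving for g(4):
  -3·g(4) = -12
  g(4) = 4.

4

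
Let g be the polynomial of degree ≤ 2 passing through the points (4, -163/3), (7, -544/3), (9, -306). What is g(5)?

-266/3

Write g(s) = as^2 + bs + c. Substituting each data point gives a linear system:
  16a + 4b + c = -163/3
  49a + 7b + c = -544/3
  81a + 9b + c = -306
Solving the system yields a = -4, b = 5/3, c = 3.
So g(s) = -4s² + (5/3)s + 3.
Then g(5) = -266/3.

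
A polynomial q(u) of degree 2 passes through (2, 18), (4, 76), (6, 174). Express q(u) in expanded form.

q(u) = 5u^2 - u

Using the Lagrange interpolation formula with nodes 2, 4, 6:
  L_0(u) = (u - 4)(u - 6) / 8
  L_1(u) = (u - 2)(u - 6) / -4
  L_2(u) = (u - 2)(u - 4) / 8
Then q(u) = 18·L_0(u) + 76·L_1(u) + 174·L_2(u).
Expanding and collecting terms gives q(u) = 5u^2 - u.
Check: q(4) = 76. ✓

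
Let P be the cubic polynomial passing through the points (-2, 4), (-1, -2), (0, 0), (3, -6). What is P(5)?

-80

Using the Lagrange interpolation formula with nodes -2, -1, 0, 3:
  L_0(t) = (t + 1)t(t - 3) / -10
  L_1(t) = (t + 2)t(t - 3) / 4
  L_2(t) = (t + 2)(t + 1)(t - 3) / -6
  L_3(t) = (t + 2)(t + 1)t / 60
Then P(t) = 4·L_0(t) - 2·L_1(t) + 0·L_2(t) - 6·L_3(t).
Expanding and collecting terms gives P(t) = -t³ + t² + 4t.
Evaluating at t = 5: P(5) = -80.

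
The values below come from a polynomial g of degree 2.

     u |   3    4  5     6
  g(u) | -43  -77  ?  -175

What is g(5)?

The 3 known points determine the degree-2 polynomial uniquely.
Write g(u) = au^2 + bu + c. Substituting each data point gives a linear system:
  9a + 3b + c = -43
  16a + 4b + c = -77
  36a + 6b + c = -175
Solving the system yields a = -5, b = 1, c = -1.
So g(u) = -5u² + u - 1.
Then g(5) = -121.

-121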